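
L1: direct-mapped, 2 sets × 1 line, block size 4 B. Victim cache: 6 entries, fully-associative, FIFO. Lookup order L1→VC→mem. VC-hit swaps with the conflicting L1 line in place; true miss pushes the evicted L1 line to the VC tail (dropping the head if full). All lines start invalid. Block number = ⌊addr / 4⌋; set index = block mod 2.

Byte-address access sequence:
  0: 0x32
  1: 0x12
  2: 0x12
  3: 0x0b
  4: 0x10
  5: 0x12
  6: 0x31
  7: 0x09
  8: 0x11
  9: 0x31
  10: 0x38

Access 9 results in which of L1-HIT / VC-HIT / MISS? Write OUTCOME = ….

0: 0x32 (blk 12, set 0) → MISS  vc=[]
1: 0x12 (blk 4, set 0) → MISS  vc=[12]
2: 0x12 (blk 4, set 0) → L1-HIT  vc=[12]
3: 0xb (blk 2, set 0) → MISS  vc=[12, 4]
4: 0x10 (blk 4, set 0) → VC-HIT  vc=[12, 2]
5: 0x12 (blk 4, set 0) → L1-HIT  vc=[12, 2]
6: 0x31 (blk 12, set 0) → VC-HIT  vc=[4, 2]
7: 0x9 (blk 2, set 0) → VC-HIT  vc=[4, 12]
8: 0x11 (blk 4, set 0) → VC-HIT  vc=[2, 12]
9: 0x31 (blk 12, set 0) → VC-HIT  vc=[2, 4]
10: 0x38 (blk 14, set 0) → MISS  vc=[2, 4, 12]

OUTCOME = VC-HIT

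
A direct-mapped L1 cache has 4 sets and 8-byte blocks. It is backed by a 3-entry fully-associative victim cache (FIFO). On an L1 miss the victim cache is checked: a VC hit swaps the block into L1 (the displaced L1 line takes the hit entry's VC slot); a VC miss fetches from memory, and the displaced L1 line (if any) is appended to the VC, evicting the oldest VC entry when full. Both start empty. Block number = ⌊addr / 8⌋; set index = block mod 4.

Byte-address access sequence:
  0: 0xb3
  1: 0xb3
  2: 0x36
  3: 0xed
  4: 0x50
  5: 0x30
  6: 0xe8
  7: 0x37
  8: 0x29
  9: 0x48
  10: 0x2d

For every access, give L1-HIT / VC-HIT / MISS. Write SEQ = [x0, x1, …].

#0 0xb3→b22/s2 MISS; vc=[]
#1 0xb3→b22/s2 L1-HIT; vc=[]
#2 0x36→b6/s2 MISS; vc=[22]
#3 0xed→b29/s1 MISS; vc=[22]
#4 0x50→b10/s2 MISS; vc=[22,6]
#5 0x30→b6/s2 VC-HIT; vc=[22,10]
#6 0xe8→b29/s1 L1-HIT; vc=[22,10]
#7 0x37→b6/s2 L1-HIT; vc=[22,10]
#8 0x29→b5/s1 MISS; vc=[22,10,29]
#9 0x48→b9/s1 MISS; vc=[10,29,5]
#10 0x2d→b5/s1 VC-HIT; vc=[10,29,9]

SEQ = [MISS, L1-HIT, MISS, MISS, MISS, VC-HIT, L1-HIT, L1-HIT, MISS, MISS, VC-HIT]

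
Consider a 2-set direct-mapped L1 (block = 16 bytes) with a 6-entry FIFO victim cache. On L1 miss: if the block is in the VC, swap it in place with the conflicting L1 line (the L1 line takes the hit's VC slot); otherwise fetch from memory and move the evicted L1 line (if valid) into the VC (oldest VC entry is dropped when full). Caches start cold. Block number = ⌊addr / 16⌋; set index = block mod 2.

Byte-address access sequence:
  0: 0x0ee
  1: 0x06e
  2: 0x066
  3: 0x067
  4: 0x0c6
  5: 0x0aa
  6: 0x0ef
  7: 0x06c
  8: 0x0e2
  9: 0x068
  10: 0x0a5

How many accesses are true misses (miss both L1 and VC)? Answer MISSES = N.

#0 0xee→b14/s0 MISS; vc=[]
#1 0x6e→b6/s0 MISS; vc=[14]
#2 0x66→b6/s0 L1-HIT; vc=[14]
#3 0x67→b6/s0 L1-HIT; vc=[14]
#4 0xc6→b12/s0 MISS; vc=[14,6]
#5 0xaa→b10/s0 MISS; vc=[14,6,12]
#6 0xef→b14/s0 VC-HIT; vc=[10,6,12]
#7 0x6c→b6/s0 VC-HIT; vc=[10,14,12]
#8 0xe2→b14/s0 VC-HIT; vc=[10,6,12]
#9 0x68→b6/s0 VC-HIT; vc=[10,14,12]
#10 0xa5→b10/s0 VC-HIT; vc=[6,14,12]

MISSES = 4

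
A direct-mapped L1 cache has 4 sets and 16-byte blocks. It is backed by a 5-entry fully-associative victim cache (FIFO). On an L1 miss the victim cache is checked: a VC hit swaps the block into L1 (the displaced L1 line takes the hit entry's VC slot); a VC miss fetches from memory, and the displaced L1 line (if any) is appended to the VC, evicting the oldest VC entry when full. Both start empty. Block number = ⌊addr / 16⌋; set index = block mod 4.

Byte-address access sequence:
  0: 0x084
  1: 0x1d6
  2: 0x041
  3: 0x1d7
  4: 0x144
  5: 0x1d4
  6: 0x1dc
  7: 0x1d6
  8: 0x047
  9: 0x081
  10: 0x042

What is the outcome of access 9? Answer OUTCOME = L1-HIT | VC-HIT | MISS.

#0 0x84→b8/s0 MISS; vc=[]
#1 0x1d6→b29/s1 MISS; vc=[]
#2 0x41→b4/s0 MISS; vc=[8]
#3 0x1d7→b29/s1 L1-HIT; vc=[8]
#4 0x144→b20/s0 MISS; vc=[8,4]
#5 0x1d4→b29/s1 L1-HIT; vc=[8,4]
#6 0x1dc→b29/s1 L1-HIT; vc=[8,4]
#7 0x1d6→b29/s1 L1-HIT; vc=[8,4]
#8 0x47→b4/s0 VC-HIT; vc=[8,20]
#9 0x81→b8/s0 VC-HIT; vc=[4,20]
#10 0x42→b4/s0 VC-HIT; vc=[8,20]

OUTCOME = VC-HIT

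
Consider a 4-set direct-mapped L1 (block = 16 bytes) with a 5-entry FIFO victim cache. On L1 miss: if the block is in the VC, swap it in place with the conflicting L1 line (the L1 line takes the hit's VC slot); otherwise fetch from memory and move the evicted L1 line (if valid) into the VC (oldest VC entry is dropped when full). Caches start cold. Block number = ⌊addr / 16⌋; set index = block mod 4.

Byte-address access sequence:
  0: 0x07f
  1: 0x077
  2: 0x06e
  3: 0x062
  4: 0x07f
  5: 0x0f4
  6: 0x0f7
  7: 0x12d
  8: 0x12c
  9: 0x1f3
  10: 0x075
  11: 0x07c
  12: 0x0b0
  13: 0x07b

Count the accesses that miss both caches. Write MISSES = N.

#0 0x7f→b7/s3 MISS; vc=[]
#1 0x77→b7/s3 L1-HIT; vc=[]
#2 0x6e→b6/s2 MISS; vc=[]
#3 0x62→b6/s2 L1-HIT; vc=[]
#4 0x7f→b7/s3 L1-HIT; vc=[]
#5 0xf4→b15/s3 MISS; vc=[7]
#6 0xf7→b15/s3 L1-HIT; vc=[7]
#7 0x12d→b18/s2 MISS; vc=[7,6]
#8 0x12c→b18/s2 L1-HIT; vc=[7,6]
#9 0x1f3→b31/s3 MISS; vc=[7,6,15]
#10 0x75→b7/s3 VC-HIT; vc=[31,6,15]
#11 0x7c→b7/s3 L1-HIT; vc=[31,6,15]
#12 0xb0→b11/s3 MISS; vc=[31,6,15,7]
#13 0x7b→b7/s3 VC-HIT; vc=[31,6,15,11]

MISSES = 6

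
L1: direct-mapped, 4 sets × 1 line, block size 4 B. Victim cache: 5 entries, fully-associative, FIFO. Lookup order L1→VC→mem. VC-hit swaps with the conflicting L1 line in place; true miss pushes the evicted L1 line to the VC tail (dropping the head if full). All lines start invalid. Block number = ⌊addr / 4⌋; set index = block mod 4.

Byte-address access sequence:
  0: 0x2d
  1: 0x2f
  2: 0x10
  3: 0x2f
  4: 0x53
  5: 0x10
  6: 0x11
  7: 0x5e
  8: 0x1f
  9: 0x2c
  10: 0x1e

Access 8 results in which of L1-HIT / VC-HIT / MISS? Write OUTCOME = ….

  [0] addr=0x2d blk=11 s=3: MISS | VC []
  [1] addr=0x2f blk=11 s=3: L1-HIT | VC []
  [2] addr=0x10 blk=4 s=0: MISS | VC []
  [3] addr=0x2f blk=11 s=3: L1-HIT | VC []
  [4] addr=0x53 blk=20 s=0: MISS | VC [4]
  [5] addr=0x10 blk=4 s=0: VC-HIT | VC [20]
  [6] addr=0x11 blk=4 s=0: L1-HIT | VC [20]
  [7] addr=0x5e blk=23 s=3: MISS | VC [20, 11]
  [8] addr=0x1f blk=7 s=3: MISS | VC [20, 11, 23]
  [9] addr=0x2c blk=11 s=3: VC-HIT | VC [20, 7, 23]
  [10] addr=0x1e blk=7 s=3: VC-HIT | VC [20, 11, 23]

OUTCOME = MISS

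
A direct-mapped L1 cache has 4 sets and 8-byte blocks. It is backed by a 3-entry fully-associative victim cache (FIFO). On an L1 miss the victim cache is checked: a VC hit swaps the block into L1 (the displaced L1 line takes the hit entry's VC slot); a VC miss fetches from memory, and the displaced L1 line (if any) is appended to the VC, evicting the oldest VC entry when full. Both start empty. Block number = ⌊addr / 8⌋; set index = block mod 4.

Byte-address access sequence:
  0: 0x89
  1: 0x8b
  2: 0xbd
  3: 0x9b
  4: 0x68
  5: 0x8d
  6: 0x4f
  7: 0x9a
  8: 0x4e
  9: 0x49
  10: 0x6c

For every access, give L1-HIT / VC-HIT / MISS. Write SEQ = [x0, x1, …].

SEQ = [MISS, L1-HIT, MISS, MISS, MISS, VC-HIT, MISS, L1-HIT, L1-HIT, L1-HIT, VC-HIT]

  [0] addr=0x89 blk=17 s=1: MISS | VC []
  [1] addr=0x8b blk=17 s=1: L1-HIT | VC []
  [2] addr=0xbd blk=23 s=3: MISS | VC []
  [3] addr=0x9b blk=19 s=3: MISS | VC [23]
  [4] addr=0x68 blk=13 s=1: MISS | VC [23, 17]
  [5] addr=0x8d blk=17 s=1: VC-HIT | VC [23, 13]
  [6] addr=0x4f blk=9 s=1: MISS | VC [23, 13, 17]
  [7] addr=0x9a blk=19 s=3: L1-HIT | VC [23, 13, 17]
  [8] addr=0x4e blk=9 s=1: L1-HIT | VC [23, 13, 17]
  [9] addr=0x49 blk=9 s=1: L1-HIT | VC [23, 13, 17]
  [10] addr=0x6c blk=13 s=1: VC-HIT | VC [23, 9, 17]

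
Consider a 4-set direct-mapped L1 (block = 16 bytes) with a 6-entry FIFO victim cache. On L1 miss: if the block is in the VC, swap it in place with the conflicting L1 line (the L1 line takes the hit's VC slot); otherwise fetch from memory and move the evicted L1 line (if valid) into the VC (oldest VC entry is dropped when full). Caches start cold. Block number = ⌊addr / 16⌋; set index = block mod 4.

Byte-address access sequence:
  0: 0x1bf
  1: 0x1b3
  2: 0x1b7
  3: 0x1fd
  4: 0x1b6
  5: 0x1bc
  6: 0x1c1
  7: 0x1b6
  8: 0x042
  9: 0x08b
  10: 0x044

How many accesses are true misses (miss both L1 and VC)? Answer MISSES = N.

MISSES = 5

  [0] addr=0x1bf blk=27 s=3: MISS | VC []
  [1] addr=0x1b3 blk=27 s=3: L1-HIT | VC []
  [2] addr=0x1b7 blk=27 s=3: L1-HIT | VC []
  [3] addr=0x1fd blk=31 s=3: MISS | VC [27]
  [4] addr=0x1b6 blk=27 s=3: VC-HIT | VC [31]
  [5] addr=0x1bc blk=27 s=3: L1-HIT | VC [31]
  [6] addr=0x1c1 blk=28 s=0: MISS | VC [31]
  [7] addr=0x1b6 blk=27 s=3: L1-HIT | VC [31]
  [8] addr=0x42 blk=4 s=0: MISS | VC [31, 28]
  [9] addr=0x8b blk=8 s=0: MISS | VC [31, 28, 4]
  [10] addr=0x44 blk=4 s=0: VC-HIT | VC [31, 28, 8]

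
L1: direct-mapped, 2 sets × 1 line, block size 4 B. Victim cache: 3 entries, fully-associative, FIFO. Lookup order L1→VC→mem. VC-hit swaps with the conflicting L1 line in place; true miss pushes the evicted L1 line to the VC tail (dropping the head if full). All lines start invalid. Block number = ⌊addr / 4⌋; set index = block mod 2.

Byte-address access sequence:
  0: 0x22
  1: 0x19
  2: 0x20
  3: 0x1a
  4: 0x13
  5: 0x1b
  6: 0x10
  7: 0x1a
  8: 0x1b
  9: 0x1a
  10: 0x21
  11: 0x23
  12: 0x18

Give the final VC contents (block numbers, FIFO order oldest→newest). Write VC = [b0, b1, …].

0: 0x22 (blk 8, set 0) → MISS  vc=[]
1: 0x19 (blk 6, set 0) → MISS  vc=[8]
2: 0x20 (blk 8, set 0) → VC-HIT  vc=[6]
3: 0x1a (blk 6, set 0) → VC-HIT  vc=[8]
4: 0x13 (blk 4, set 0) → MISS  vc=[8, 6]
5: 0x1b (blk 6, set 0) → VC-HIT  vc=[8, 4]
6: 0x10 (blk 4, set 0) → VC-HIT  vc=[8, 6]
7: 0x1a (blk 6, set 0) → VC-HIT  vc=[8, 4]
8: 0x1b (blk 6, set 0) → L1-HIT  vc=[8, 4]
9: 0x1a (blk 6, set 0) → L1-HIT  vc=[8, 4]
10: 0x21 (blk 8, set 0) → VC-HIT  vc=[6, 4]
11: 0x23 (blk 8, set 0) → L1-HIT  vc=[6, 4]
12: 0x18 (blk 6, set 0) → VC-HIT  vc=[8, 4]

VC = [8, 4]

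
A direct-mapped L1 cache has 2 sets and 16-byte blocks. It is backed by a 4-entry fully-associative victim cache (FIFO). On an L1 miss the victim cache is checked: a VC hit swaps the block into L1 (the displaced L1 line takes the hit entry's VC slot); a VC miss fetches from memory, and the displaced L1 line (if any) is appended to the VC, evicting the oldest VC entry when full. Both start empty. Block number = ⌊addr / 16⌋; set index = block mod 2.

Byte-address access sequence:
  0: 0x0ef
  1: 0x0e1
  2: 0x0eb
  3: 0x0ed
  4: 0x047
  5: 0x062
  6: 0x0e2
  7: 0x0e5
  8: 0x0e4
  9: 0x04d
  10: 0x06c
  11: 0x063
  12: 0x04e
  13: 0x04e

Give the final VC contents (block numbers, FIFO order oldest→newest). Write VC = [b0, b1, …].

0: 0xef (blk 14, set 0) → MISS  vc=[]
1: 0xe1 (blk 14, set 0) → L1-HIT  vc=[]
2: 0xeb (blk 14, set 0) → L1-HIT  vc=[]
3: 0xed (blk 14, set 0) → L1-HIT  vc=[]
4: 0x47 (blk 4, set 0) → MISS  vc=[14]
5: 0x62 (blk 6, set 0) → MISS  vc=[14, 4]
6: 0xe2 (blk 14, set 0) → VC-HIT  vc=[6, 4]
7: 0xe5 (blk 14, set 0) → L1-HIT  vc=[6, 4]
8: 0xe4 (blk 14, set 0) → L1-HIT  vc=[6, 4]
9: 0x4d (blk 4, set 0) → VC-HIT  vc=[6, 14]
10: 0x6c (blk 6, set 0) → VC-HIT  vc=[4, 14]
11: 0x63 (blk 6, set 0) → L1-HIT  vc=[4, 14]
12: 0x4e (blk 4, set 0) → VC-HIT  vc=[6, 14]
13: 0x4e (blk 4, set 0) → L1-HIT  vc=[6, 14]

VC = [6, 14]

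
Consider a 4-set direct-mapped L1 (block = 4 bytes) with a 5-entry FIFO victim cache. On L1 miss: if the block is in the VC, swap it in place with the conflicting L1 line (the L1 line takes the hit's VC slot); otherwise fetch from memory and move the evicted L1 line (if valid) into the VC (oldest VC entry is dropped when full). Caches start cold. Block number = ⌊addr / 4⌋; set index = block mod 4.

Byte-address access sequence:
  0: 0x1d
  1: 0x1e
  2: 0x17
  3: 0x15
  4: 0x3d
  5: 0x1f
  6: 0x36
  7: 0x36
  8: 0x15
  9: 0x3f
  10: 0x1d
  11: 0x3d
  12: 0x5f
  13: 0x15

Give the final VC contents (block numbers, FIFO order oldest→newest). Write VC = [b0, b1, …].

VC = [7, 13, 15]

  [0] addr=0x1d blk=7 s=3: MISS | VC []
  [1] addr=0x1e blk=7 s=3: L1-HIT | VC []
  [2] addr=0x17 blk=5 s=1: MISS | VC []
  [3] addr=0x15 blk=5 s=1: L1-HIT | VC []
  [4] addr=0x3d blk=15 s=3: MISS | VC [7]
  [5] addr=0x1f blk=7 s=3: VC-HIT | VC [15]
  [6] addr=0x36 blk=13 s=1: MISS | VC [15, 5]
  [7] addr=0x36 blk=13 s=1: L1-HIT | VC [15, 5]
  [8] addr=0x15 blk=5 s=1: VC-HIT | VC [15, 13]
  [9] addr=0x3f blk=15 s=3: VC-HIT | VC [7, 13]
  [10] addr=0x1d blk=7 s=3: VC-HIT | VC [15, 13]
  [11] addr=0x3d blk=15 s=3: VC-HIT | VC [7, 13]
  [12] addr=0x5f blk=23 s=3: MISS | VC [7, 13, 15]
  [13] addr=0x15 blk=5 s=1: L1-HIT | VC [7, 13, 15]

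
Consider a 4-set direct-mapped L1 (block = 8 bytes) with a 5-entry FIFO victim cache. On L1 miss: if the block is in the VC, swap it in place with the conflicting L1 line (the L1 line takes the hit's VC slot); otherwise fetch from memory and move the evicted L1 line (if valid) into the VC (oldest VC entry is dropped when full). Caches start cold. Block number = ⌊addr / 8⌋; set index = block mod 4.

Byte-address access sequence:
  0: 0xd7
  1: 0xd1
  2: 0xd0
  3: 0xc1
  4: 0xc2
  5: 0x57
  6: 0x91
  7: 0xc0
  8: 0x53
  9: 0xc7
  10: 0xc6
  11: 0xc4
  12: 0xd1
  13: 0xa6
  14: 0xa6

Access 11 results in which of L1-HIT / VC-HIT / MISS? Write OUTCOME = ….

#0 0xd7→b26/s2 MISS; vc=[]
#1 0xd1→b26/s2 L1-HIT; vc=[]
#2 0xd0→b26/s2 L1-HIT; vc=[]
#3 0xc1→b24/s0 MISS; vc=[]
#4 0xc2→b24/s0 L1-HIT; vc=[]
#5 0x57→b10/s2 MISS; vc=[26]
#6 0x91→b18/s2 MISS; vc=[26,10]
#7 0xc0→b24/s0 L1-HIT; vc=[26,10]
#8 0x53→b10/s2 VC-HIT; vc=[26,18]
#9 0xc7→b24/s0 L1-HIT; vc=[26,18]
#10 0xc6→b24/s0 L1-HIT; vc=[26,18]
#11 0xc4→b24/s0 L1-HIT; vc=[26,18]
#12 0xd1→b26/s2 VC-HIT; vc=[10,18]
#13 0xa6→b20/s0 MISS; vc=[10,18,24]
#14 0xa6→b20/s0 L1-HIT; vc=[10,18,24]

OUTCOME = L1-HIT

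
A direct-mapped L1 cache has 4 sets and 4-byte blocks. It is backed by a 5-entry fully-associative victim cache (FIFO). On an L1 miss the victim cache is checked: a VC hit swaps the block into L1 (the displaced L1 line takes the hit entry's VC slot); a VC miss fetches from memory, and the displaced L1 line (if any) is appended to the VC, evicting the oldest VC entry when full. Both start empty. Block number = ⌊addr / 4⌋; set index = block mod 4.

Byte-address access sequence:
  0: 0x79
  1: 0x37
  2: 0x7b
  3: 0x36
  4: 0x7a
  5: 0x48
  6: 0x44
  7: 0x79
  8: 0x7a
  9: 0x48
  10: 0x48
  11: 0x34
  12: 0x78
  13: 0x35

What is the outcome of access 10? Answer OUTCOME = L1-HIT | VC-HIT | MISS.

OUTCOME = L1-HIT

#0 0x79→b30/s2 MISS; vc=[]
#1 0x37→b13/s1 MISS; vc=[]
#2 0x7b→b30/s2 L1-HIT; vc=[]
#3 0x36→b13/s1 L1-HIT; vc=[]
#4 0x7a→b30/s2 L1-HIT; vc=[]
#5 0x48→b18/s2 MISS; vc=[30]
#6 0x44→b17/s1 MISS; vc=[30,13]
#7 0x79→b30/s2 VC-HIT; vc=[18,13]
#8 0x7a→b30/s2 L1-HIT; vc=[18,13]
#9 0x48→b18/s2 VC-HIT; vc=[30,13]
#10 0x48→b18/s2 L1-HIT; vc=[30,13]
#11 0x34→b13/s1 VC-HIT; vc=[30,17]
#12 0x78→b30/s2 VC-HIT; vc=[18,17]
#13 0x35→b13/s1 L1-HIT; vc=[18,17]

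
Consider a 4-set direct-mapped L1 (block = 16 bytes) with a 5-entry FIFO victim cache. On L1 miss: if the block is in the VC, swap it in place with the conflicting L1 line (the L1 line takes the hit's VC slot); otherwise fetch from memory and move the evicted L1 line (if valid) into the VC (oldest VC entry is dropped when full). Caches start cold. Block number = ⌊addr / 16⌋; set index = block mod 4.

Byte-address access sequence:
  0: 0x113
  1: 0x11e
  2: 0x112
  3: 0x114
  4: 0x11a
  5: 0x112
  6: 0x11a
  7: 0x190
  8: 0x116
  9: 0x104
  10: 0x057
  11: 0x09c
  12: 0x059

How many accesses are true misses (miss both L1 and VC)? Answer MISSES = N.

MISSES = 5

  [0] addr=0x113 blk=17 s=1: MISS | VC []
  [1] addr=0x11e blk=17 s=1: L1-HIT | VC []
  [2] addr=0x112 blk=17 s=1: L1-HIT | VC []
  [3] addr=0x114 blk=17 s=1: L1-HIT | VC []
  [4] addr=0x11a blk=17 s=1: L1-HIT | VC []
  [5] addr=0x112 blk=17 s=1: L1-HIT | VC []
  [6] addr=0x11a blk=17 s=1: L1-HIT | VC []
  [7] addr=0x190 blk=25 s=1: MISS | VC [17]
  [8] addr=0x116 blk=17 s=1: VC-HIT | VC [25]
  [9] addr=0x104 blk=16 s=0: MISS | VC [25]
  [10] addr=0x57 blk=5 s=1: MISS | VC [25, 17]
  [11] addr=0x9c blk=9 s=1: MISS | VC [25, 17, 5]
  [12] addr=0x59 blk=5 s=1: VC-HIT | VC [25, 17, 9]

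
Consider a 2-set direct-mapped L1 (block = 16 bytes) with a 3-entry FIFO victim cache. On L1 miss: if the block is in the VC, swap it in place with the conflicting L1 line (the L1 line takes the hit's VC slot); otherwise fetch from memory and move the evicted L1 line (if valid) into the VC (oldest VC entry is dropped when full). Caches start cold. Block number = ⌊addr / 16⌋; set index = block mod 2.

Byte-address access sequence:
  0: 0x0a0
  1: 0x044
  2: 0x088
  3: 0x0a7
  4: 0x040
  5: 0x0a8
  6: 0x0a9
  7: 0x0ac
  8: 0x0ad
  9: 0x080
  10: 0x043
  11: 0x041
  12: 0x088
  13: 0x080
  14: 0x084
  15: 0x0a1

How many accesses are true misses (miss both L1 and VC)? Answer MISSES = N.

MISSES = 3

  [0] addr=0xa0 blk=10 s=0: MISS | VC []
  [1] addr=0x44 blk=4 s=0: MISS | VC [10]
  [2] addr=0x88 blk=8 s=0: MISS | VC [10, 4]
  [3] addr=0xa7 blk=10 s=0: VC-HIT | VC [8, 4]
  [4] addr=0x40 blk=4 s=0: VC-HIT | VC [8, 10]
  [5] addr=0xa8 blk=10 s=0: VC-HIT | VC [8, 4]
  [6] addr=0xa9 blk=10 s=0: L1-HIT | VC [8, 4]
  [7] addr=0xac blk=10 s=0: L1-HIT | VC [8, 4]
  [8] addr=0xad blk=10 s=0: L1-HIT | VC [8, 4]
  [9] addr=0x80 blk=8 s=0: VC-HIT | VC [10, 4]
  [10] addr=0x43 blk=4 s=0: VC-HIT | VC [10, 8]
  [11] addr=0x41 blk=4 s=0: L1-HIT | VC [10, 8]
  [12] addr=0x88 blk=8 s=0: VC-HIT | VC [10, 4]
  [13] addr=0x80 blk=8 s=0: L1-HIT | VC [10, 4]
  [14] addr=0x84 blk=8 s=0: L1-HIT | VC [10, 4]
  [15] addr=0xa1 blk=10 s=0: VC-HIT | VC [8, 4]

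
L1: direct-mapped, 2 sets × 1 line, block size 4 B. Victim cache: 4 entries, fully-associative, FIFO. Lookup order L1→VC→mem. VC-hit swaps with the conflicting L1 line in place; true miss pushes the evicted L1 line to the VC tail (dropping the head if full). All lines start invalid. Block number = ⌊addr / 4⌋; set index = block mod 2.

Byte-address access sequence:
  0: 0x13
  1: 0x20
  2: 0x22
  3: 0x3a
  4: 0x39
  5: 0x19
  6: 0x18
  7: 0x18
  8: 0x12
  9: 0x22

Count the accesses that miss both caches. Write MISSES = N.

  [0] addr=0x13 blk=4 s=0: MISS | VC []
  [1] addr=0x20 blk=8 s=0: MISS | VC [4]
  [2] addr=0x22 blk=8 s=0: L1-HIT | VC [4]
  [3] addr=0x3a blk=14 s=0: MISS | VC [4, 8]
  [4] addr=0x39 blk=14 s=0: L1-HIT | VC [4, 8]
  [5] addr=0x19 blk=6 s=0: MISS | VC [4, 8, 14]
  [6] addr=0x18 blk=6 s=0: L1-HIT | VC [4, 8, 14]
  [7] addr=0x18 blk=6 s=0: L1-HIT | VC [4, 8, 14]
  [8] addr=0x12 blk=4 s=0: VC-HIT | VC [6, 8, 14]
  [9] addr=0x22 blk=8 s=0: VC-HIT | VC [6, 4, 14]

MISSES = 4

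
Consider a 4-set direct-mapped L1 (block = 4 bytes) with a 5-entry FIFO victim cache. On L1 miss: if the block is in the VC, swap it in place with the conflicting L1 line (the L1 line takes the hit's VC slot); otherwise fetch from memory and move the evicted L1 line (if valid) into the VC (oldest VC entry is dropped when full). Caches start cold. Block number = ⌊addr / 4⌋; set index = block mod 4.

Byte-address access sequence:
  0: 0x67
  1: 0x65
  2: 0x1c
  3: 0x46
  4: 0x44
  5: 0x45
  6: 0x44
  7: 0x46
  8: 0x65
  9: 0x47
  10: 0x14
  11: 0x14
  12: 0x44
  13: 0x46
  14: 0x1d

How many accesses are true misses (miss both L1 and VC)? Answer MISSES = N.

MISSES = 4

0: 0x67 (blk 25, set 1) → MISS  vc=[]
1: 0x65 (blk 25, set 1) → L1-HIT  vc=[]
2: 0x1c (blk 7, set 3) → MISS  vc=[]
3: 0x46 (blk 17, set 1) → MISS  vc=[25]
4: 0x44 (blk 17, set 1) → L1-HIT  vc=[25]
5: 0x45 (blk 17, set 1) → L1-HIT  vc=[25]
6: 0x44 (blk 17, set 1) → L1-HIT  vc=[25]
7: 0x46 (blk 17, set 1) → L1-HIT  vc=[25]
8: 0x65 (blk 25, set 1) → VC-HIT  vc=[17]
9: 0x47 (blk 17, set 1) → VC-HIT  vc=[25]
10: 0x14 (blk 5, set 1) → MISS  vc=[25, 17]
11: 0x14 (blk 5, set 1) → L1-HIT  vc=[25, 17]
12: 0x44 (blk 17, set 1) → VC-HIT  vc=[25, 5]
13: 0x46 (blk 17, set 1) → L1-HIT  vc=[25, 5]
14: 0x1d (blk 7, set 3) → L1-HIT  vc=[25, 5]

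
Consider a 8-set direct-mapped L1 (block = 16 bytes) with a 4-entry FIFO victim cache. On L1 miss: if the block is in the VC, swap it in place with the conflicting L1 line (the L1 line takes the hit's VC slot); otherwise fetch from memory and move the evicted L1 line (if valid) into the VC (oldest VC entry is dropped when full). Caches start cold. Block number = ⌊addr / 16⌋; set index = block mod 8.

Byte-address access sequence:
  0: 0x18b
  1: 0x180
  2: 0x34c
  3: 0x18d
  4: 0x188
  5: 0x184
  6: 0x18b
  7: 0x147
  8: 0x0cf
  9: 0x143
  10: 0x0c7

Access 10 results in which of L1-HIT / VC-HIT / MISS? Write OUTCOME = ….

OUTCOME = VC-HIT

#0 0x18b→b24/s0 MISS; vc=[]
#1 0x180→b24/s0 L1-HIT; vc=[]
#2 0x34c→b52/s4 MISS; vc=[]
#3 0x18d→b24/s0 L1-HIT; vc=[]
#4 0x188→b24/s0 L1-HIT; vc=[]
#5 0x184→b24/s0 L1-HIT; vc=[]
#6 0x18b→b24/s0 L1-HIT; vc=[]
#7 0x147→b20/s4 MISS; vc=[52]
#8 0xcf→b12/s4 MISS; vc=[52,20]
#9 0x143→b20/s4 VC-HIT; vc=[52,12]
#10 0xc7→b12/s4 VC-HIT; vc=[52,20]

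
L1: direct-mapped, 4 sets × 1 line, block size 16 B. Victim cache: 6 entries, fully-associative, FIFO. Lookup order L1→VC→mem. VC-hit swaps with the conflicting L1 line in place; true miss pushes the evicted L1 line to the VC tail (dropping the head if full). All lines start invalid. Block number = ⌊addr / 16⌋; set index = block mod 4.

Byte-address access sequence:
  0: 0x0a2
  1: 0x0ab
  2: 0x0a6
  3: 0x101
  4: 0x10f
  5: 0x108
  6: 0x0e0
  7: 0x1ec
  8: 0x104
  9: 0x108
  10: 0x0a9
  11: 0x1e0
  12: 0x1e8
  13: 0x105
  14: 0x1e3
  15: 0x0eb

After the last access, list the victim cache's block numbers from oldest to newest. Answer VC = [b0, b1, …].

  [0] addr=0xa2 blk=10 s=2: MISS | VC []
  [1] addr=0xab blk=10 s=2: L1-HIT | VC []
  [2] addr=0xa6 blk=10 s=2: L1-HIT | VC []
  [3] addr=0x101 blk=16 s=0: MISS | VC []
  [4] addr=0x10f blk=16 s=0: L1-HIT | VC []
  [5] addr=0x108 blk=16 s=0: L1-HIT | VC []
  [6] addr=0xe0 blk=14 s=2: MISS | VC [10]
  [7] addr=0x1ec blk=30 s=2: MISS | VC [10, 14]
  [8] addr=0x104 blk=16 s=0: L1-HIT | VC [10, 14]
  [9] addr=0x108 blk=16 s=0: L1-HIT | VC [10, 14]
  [10] addr=0xa9 blk=10 s=2: VC-HIT | VC [30, 14]
  [11] addr=0x1e0 blk=30 s=2: VC-HIT | VC [10, 14]
  [12] addr=0x1e8 blk=30 s=2: L1-HIT | VC [10, 14]
  [13] addr=0x105 blk=16 s=0: L1-HIT | VC [10, 14]
  [14] addr=0x1e3 blk=30 s=2: L1-HIT | VC [10, 14]
  [15] addr=0xeb blk=14 s=2: VC-HIT | VC [10, 30]

VC = [10, 30]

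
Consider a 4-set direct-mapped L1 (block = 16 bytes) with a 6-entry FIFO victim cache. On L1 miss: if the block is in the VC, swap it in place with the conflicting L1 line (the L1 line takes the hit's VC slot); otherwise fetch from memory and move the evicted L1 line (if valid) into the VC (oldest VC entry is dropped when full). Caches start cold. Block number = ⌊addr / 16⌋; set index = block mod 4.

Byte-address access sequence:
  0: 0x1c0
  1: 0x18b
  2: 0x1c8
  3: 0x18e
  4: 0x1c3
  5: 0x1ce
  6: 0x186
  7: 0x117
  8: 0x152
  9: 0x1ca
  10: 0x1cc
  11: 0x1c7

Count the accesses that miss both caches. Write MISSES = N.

MISSES = 4

  [0] addr=0x1c0 blk=28 s=0: MISS | VC []
  [1] addr=0x18b blk=24 s=0: MISS | VC [28]
  [2] addr=0x1c8 blk=28 s=0: VC-HIT | VC [24]
  [3] addr=0x18e blk=24 s=0: VC-HIT | VC [28]
  [4] addr=0x1c3 blk=28 s=0: VC-HIT | VC [24]
  [5] addr=0x1ce blk=28 s=0: L1-HIT | VC [24]
  [6] addr=0x186 blk=24 s=0: VC-HIT | VC [28]
  [7] addr=0x117 blk=17 s=1: MISS | VC [28]
  [8] addr=0x152 blk=21 s=1: MISS | VC [28, 17]
  [9] addr=0x1ca blk=28 s=0: VC-HIT | VC [24, 17]
  [10] addr=0x1cc blk=28 s=0: L1-HIT | VC [24, 17]
  [11] addr=0x1c7 blk=28 s=0: L1-HIT | VC [24, 17]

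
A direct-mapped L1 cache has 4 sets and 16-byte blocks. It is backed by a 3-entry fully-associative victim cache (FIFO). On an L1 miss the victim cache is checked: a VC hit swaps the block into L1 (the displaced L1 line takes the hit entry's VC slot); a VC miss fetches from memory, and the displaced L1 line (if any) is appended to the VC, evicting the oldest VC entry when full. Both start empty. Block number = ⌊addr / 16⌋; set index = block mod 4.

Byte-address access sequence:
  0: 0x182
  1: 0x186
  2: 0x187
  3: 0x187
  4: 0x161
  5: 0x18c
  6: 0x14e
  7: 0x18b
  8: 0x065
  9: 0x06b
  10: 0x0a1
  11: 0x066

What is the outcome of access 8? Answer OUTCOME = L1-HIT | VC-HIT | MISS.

0: 0x182 (blk 24, set 0) → MISS  vc=[]
1: 0x186 (blk 24, set 0) → L1-HIT  vc=[]
2: 0x187 (blk 24, set 0) → L1-HIT  vc=[]
3: 0x187 (blk 24, set 0) → L1-HIT  vc=[]
4: 0x161 (blk 22, set 2) → MISS  vc=[]
5: 0x18c (blk 24, set 0) → L1-HIT  vc=[]
6: 0x14e (blk 20, set 0) → MISS  vc=[24]
7: 0x18b (blk 24, set 0) → VC-HIT  vc=[20]
8: 0x65 (blk 6, set 2) → MISS  vc=[20, 22]
9: 0x6b (blk 6, set 2) → L1-HIT  vc=[20, 22]
10: 0xa1 (blk 10, set 2) → MISS  vc=[20, 22, 6]
11: 0x66 (blk 6, set 2) → VC-HIT  vc=[20, 22, 10]

OUTCOME = MISS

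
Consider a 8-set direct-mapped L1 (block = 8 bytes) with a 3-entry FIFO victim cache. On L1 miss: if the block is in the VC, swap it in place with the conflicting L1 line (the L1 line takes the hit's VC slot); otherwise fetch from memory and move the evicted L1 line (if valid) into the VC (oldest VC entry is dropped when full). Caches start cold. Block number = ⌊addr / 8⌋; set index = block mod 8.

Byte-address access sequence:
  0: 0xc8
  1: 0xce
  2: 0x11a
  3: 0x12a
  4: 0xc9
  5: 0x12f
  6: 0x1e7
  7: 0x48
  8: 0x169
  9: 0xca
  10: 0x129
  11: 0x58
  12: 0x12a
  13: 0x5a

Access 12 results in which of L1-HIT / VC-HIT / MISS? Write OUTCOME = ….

0: 0xc8 (blk 25, set 1) → MISS  vc=[]
1: 0xce (blk 25, set 1) → L1-HIT  vc=[]
2: 0x11a (blk 35, set 3) → MISS  vc=[]
3: 0x12a (blk 37, set 5) → MISS  vc=[]
4: 0xc9 (blk 25, set 1) → L1-HIT  vc=[]
5: 0x12f (blk 37, set 5) → L1-HIT  vc=[]
6: 0x1e7 (blk 60, set 4) → MISS  vc=[]
7: 0x48 (blk 9, set 1) → MISS  vc=[25]
8: 0x169 (blk 45, set 5) → MISS  vc=[25, 37]
9: 0xca (blk 25, set 1) → VC-HIT  vc=[9, 37]
10: 0x129 (blk 37, set 5) → VC-HIT  vc=[9, 45]
11: 0x58 (blk 11, set 3) → MISS  vc=[9, 45, 35]
12: 0x12a (blk 37, set 5) → L1-HIT  vc=[9, 45, 35]
13: 0x5a (blk 11, set 3) → L1-HIT  vc=[9, 45, 35]

OUTCOME = L1-HIT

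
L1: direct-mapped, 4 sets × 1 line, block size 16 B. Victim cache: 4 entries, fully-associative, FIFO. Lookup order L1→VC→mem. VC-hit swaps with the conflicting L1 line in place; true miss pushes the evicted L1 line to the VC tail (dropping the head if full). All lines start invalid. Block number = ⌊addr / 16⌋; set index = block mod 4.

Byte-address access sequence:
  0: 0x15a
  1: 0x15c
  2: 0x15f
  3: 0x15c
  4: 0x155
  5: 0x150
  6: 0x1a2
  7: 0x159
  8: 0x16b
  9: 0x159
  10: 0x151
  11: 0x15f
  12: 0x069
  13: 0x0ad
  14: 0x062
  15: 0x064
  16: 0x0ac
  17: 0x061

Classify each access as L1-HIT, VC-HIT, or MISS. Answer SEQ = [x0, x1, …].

SEQ = [MISS, L1-HIT, L1-HIT, L1-HIT, L1-HIT, L1-HIT, MISS, L1-HIT, MISS, L1-HIT, L1-HIT, L1-HIT, MISS, MISS, VC-HIT, L1-HIT, VC-HIT, VC-HIT]

#0 0x15a→b21/s1 MISS; vc=[]
#1 0x15c→b21/s1 L1-HIT; vc=[]
#2 0x15f→b21/s1 L1-HIT; vc=[]
#3 0x15c→b21/s1 L1-HIT; vc=[]
#4 0x155→b21/s1 L1-HIT; vc=[]
#5 0x150→b21/s1 L1-HIT; vc=[]
#6 0x1a2→b26/s2 MISS; vc=[]
#7 0x159→b21/s1 L1-HIT; vc=[]
#8 0x16b→b22/s2 MISS; vc=[26]
#9 0x159→b21/s1 L1-HIT; vc=[26]
#10 0x151→b21/s1 L1-HIT; vc=[26]
#11 0x15f→b21/s1 L1-HIT; vc=[26]
#12 0x69→b6/s2 MISS; vc=[26,22]
#13 0xad→b10/s2 MISS; vc=[26,22,6]
#14 0x62→b6/s2 VC-HIT; vc=[26,22,10]
#15 0x64→b6/s2 L1-HIT; vc=[26,22,10]
#16 0xac→b10/s2 VC-HIT; vc=[26,22,6]
#17 0x61→b6/s2 VC-HIT; vc=[26,22,10]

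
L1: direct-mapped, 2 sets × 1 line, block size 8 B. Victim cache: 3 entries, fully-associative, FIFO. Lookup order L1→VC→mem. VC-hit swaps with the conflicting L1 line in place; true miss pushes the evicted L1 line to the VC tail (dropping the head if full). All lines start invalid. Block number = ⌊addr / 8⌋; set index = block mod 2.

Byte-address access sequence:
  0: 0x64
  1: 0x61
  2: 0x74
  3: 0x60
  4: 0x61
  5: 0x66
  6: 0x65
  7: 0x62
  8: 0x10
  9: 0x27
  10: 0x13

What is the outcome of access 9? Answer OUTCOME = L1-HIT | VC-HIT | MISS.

  [0] addr=0x64 blk=12 s=0: MISS | VC []
  [1] addr=0x61 blk=12 s=0: L1-HIT | VC []
  [2] addr=0x74 blk=14 s=0: MISS | VC [12]
  [3] addr=0x60 blk=12 s=0: VC-HIT | VC [14]
  [4] addr=0x61 blk=12 s=0: L1-HIT | VC [14]
  [5] addr=0x66 blk=12 s=0: L1-HIT | VC [14]
  [6] addr=0x65 blk=12 s=0: L1-HIT | VC [14]
  [7] addr=0x62 blk=12 s=0: L1-HIT | VC [14]
  [8] addr=0x10 blk=2 s=0: MISS | VC [14, 12]
  [9] addr=0x27 blk=4 s=0: MISS | VC [14, 12, 2]
  [10] addr=0x13 blk=2 s=0: VC-HIT | VC [14, 12, 4]

OUTCOME = MISS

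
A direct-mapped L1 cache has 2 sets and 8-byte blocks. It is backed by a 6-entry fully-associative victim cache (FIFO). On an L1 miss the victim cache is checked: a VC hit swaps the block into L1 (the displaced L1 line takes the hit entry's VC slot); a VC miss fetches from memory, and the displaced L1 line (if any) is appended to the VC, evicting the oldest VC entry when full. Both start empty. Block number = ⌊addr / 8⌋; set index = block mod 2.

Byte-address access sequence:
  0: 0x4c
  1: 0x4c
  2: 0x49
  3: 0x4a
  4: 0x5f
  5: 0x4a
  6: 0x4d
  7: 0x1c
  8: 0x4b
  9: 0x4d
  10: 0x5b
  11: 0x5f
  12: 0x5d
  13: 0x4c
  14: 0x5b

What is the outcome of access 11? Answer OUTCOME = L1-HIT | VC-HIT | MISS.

#0 0x4c→b9/s1 MISS; vc=[]
#1 0x4c→b9/s1 L1-HIT; vc=[]
#2 0x49→b9/s1 L1-HIT; vc=[]
#3 0x4a→b9/s1 L1-HIT; vc=[]
#4 0x5f→b11/s1 MISS; vc=[9]
#5 0x4a→b9/s1 VC-HIT; vc=[11]
#6 0x4d→b9/s1 L1-HIT; vc=[11]
#7 0x1c→b3/s1 MISS; vc=[11,9]
#8 0x4b→b9/s1 VC-HIT; vc=[11,3]
#9 0x4d→b9/s1 L1-HIT; vc=[11,3]
#10 0x5b→b11/s1 VC-HIT; vc=[9,3]
#11 0x5f→b11/s1 L1-HIT; vc=[9,3]
#12 0x5d→b11/s1 L1-HIT; vc=[9,3]
#13 0x4c→b9/s1 VC-HIT; vc=[11,3]
#14 0x5b→b11/s1 VC-HIT; vc=[9,3]

OUTCOME = L1-HIT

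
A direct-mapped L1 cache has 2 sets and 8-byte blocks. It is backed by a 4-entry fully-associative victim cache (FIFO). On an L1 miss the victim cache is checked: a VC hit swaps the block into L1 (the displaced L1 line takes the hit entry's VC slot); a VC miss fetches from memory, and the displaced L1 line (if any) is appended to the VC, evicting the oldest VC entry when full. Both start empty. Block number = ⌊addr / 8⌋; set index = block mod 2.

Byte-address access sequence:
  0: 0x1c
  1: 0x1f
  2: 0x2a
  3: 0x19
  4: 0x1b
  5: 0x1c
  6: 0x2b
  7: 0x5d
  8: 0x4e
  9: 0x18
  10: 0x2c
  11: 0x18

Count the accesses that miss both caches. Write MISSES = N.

#0 0x1c→b3/s1 MISS; vc=[]
#1 0x1f→b3/s1 L1-HIT; vc=[]
#2 0x2a→b5/s1 MISS; vc=[3]
#3 0x19→b3/s1 VC-HIT; vc=[5]
#4 0x1b→b3/s1 L1-HIT; vc=[5]
#5 0x1c→b3/s1 L1-HIT; vc=[5]
#6 0x2b→b5/s1 VC-HIT; vc=[3]
#7 0x5d→b11/s1 MISS; vc=[3,5]
#8 0x4e→b9/s1 MISS; vc=[3,5,11]
#9 0x18→b3/s1 VC-HIT; vc=[9,5,11]
#10 0x2c→b5/s1 VC-HIT; vc=[9,3,11]
#11 0x18→b3/s1 VC-HIT; vc=[9,5,11]

MISSES = 4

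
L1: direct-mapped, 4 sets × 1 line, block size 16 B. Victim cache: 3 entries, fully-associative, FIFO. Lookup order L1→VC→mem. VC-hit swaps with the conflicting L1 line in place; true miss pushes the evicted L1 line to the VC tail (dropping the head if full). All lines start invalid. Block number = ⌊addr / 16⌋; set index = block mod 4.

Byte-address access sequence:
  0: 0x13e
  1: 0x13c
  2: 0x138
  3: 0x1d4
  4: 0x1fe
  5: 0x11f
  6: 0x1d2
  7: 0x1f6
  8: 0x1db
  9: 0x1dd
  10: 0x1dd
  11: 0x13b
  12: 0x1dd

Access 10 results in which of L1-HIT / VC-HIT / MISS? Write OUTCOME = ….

#0 0x13e→b19/s3 MISS; vc=[]
#1 0x13c→b19/s3 L1-HIT; vc=[]
#2 0x138→b19/s3 L1-HIT; vc=[]
#3 0x1d4→b29/s1 MISS; vc=[]
#4 0x1fe→b31/s3 MISS; vc=[19]
#5 0x11f→b17/s1 MISS; vc=[19,29]
#6 0x1d2→b29/s1 VC-HIT; vc=[19,17]
#7 0x1f6→b31/s3 L1-HIT; vc=[19,17]
#8 0x1db→b29/s1 L1-HIT; vc=[19,17]
#9 0x1dd→b29/s1 L1-HIT; vc=[19,17]
#10 0x1dd→b29/s1 L1-HIT; vc=[19,17]
#11 0x13b→b19/s3 VC-HIT; vc=[31,17]
#12 0x1dd→b29/s1 L1-HIT; vc=[31,17]

OUTCOME = L1-HIT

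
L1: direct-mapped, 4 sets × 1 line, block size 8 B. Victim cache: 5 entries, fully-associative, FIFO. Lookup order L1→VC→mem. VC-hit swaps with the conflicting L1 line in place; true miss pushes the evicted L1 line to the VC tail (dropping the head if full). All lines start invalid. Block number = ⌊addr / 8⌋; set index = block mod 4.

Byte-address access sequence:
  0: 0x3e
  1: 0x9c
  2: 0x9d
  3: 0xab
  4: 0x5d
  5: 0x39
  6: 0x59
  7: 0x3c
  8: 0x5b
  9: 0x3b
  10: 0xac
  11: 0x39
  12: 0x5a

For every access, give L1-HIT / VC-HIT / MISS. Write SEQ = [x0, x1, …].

SEQ = [MISS, MISS, L1-HIT, MISS, MISS, VC-HIT, VC-HIT, VC-HIT, VC-HIT, VC-HIT, L1-HIT, L1-HIT, VC-HIT]

  [0] addr=0x3e blk=7 s=3: MISS | VC []
  [1] addr=0x9c blk=19 s=3: MISS | VC [7]
  [2] addr=0x9d blk=19 s=3: L1-HIT | VC [7]
  [3] addr=0xab blk=21 s=1: MISS | VC [7]
  [4] addr=0x5d blk=11 s=3: MISS | VC [7, 19]
  [5] addr=0x39 blk=7 s=3: VC-HIT | VC [11, 19]
  [6] addr=0x59 blk=11 s=3: VC-HIT | VC [7, 19]
  [7] addr=0x3c blk=7 s=3: VC-HIT | VC [11, 19]
  [8] addr=0x5b blk=11 s=3: VC-HIT | VC [7, 19]
  [9] addr=0x3b blk=7 s=3: VC-HIT | VC [11, 19]
  [10] addr=0xac blk=21 s=1: L1-HIT | VC [11, 19]
  [11] addr=0x39 blk=7 s=3: L1-HIT | VC [11, 19]
  [12] addr=0x5a blk=11 s=3: VC-HIT | VC [7, 19]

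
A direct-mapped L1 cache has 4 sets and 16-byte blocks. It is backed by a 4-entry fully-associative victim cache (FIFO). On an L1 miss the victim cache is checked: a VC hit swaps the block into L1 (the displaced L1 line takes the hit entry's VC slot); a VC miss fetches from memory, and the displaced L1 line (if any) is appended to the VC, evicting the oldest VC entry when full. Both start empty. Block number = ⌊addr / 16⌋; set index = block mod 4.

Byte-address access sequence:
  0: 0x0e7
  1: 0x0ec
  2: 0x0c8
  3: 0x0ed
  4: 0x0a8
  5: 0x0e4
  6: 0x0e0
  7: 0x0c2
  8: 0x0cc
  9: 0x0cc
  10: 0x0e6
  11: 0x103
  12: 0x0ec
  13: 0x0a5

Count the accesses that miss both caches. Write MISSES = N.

MISSES = 4

  [0] addr=0xe7 blk=14 s=2: MISS | VC []
  [1] addr=0xec blk=14 s=2: L1-HIT | VC []
  [2] addr=0xc8 blk=12 s=0: MISS | VC []
  [3] addr=0xed blk=14 s=2: L1-HIT | VC []
  [4] addr=0xa8 blk=10 s=2: MISS | VC [14]
  [5] addr=0xe4 blk=14 s=2: VC-HIT | VC [10]
  [6] addr=0xe0 blk=14 s=2: L1-HIT | VC [10]
  [7] addr=0xc2 blk=12 s=0: L1-HIT | VC [10]
  [8] addr=0xcc blk=12 s=0: L1-HIT | VC [10]
  [9] addr=0xcc blk=12 s=0: L1-HIT | VC [10]
  [10] addr=0xe6 blk=14 s=2: L1-HIT | VC [10]
  [11] addr=0x103 blk=16 s=0: MISS | VC [10, 12]
  [12] addr=0xec blk=14 s=2: L1-HIT | VC [10, 12]
  [13] addr=0xa5 blk=10 s=2: VC-HIT | VC [14, 12]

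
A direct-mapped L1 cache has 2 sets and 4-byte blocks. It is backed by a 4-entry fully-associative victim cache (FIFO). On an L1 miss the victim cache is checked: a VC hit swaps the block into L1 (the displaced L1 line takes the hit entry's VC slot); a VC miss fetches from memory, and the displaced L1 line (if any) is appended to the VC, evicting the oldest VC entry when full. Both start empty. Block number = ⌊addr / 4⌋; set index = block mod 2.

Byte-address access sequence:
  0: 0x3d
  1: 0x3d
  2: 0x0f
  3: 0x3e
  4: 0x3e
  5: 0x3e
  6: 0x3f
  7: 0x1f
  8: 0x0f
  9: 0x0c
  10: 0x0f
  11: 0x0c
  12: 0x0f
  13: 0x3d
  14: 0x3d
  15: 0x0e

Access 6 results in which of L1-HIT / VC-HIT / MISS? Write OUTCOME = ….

  [0] addr=0x3d blk=15 s=1: MISS | VC []
  [1] addr=0x3d blk=15 s=1: L1-HIT | VC []
  [2] addr=0xf blk=3 s=1: MISS | VC [15]
  [3] addr=0x3e blk=15 s=1: VC-HIT | VC [3]
  [4] addr=0x3e blk=15 s=1: L1-HIT | VC [3]
  [5] addr=0x3e blk=15 s=1: L1-HIT | VC [3]
  [6] addr=0x3f blk=15 s=1: L1-HIT | VC [3]
  [7] addr=0x1f blk=7 s=1: MISS | VC [3, 15]
  [8] addr=0xf blk=3 s=1: VC-HIT | VC [7, 15]
  [9] addr=0xc blk=3 s=1: L1-HIT | VC [7, 15]
  [10] addr=0xf blk=3 s=1: L1-HIT | VC [7, 15]
  [11] addr=0xc blk=3 s=1: L1-HIT | VC [7, 15]
  [12] addr=0xf blk=3 s=1: L1-HIT | VC [7, 15]
  [13] addr=0x3d blk=15 s=1: VC-HIT | VC [7, 3]
  [14] addr=0x3d blk=15 s=1: L1-HIT | VC [7, 3]
  [15] addr=0xe blk=3 s=1: VC-HIT | VC [7, 15]

OUTCOME = L1-HIT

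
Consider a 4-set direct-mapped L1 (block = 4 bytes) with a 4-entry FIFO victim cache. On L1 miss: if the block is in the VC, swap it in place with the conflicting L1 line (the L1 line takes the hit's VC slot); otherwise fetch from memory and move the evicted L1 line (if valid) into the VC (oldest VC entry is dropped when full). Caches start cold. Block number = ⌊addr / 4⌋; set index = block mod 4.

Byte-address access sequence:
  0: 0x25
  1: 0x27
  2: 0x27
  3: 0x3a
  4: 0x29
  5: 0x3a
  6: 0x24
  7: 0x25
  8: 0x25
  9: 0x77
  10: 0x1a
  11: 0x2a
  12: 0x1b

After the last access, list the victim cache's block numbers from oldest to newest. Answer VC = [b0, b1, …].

VC = [10, 9, 14]

  [0] addr=0x25 blk=9 s=1: MISS | VC []
  [1] addr=0x27 blk=9 s=1: L1-HIT | VC []
  [2] addr=0x27 blk=9 s=1: L1-HIT | VC []
  [3] addr=0x3a blk=14 s=2: MISS | VC []
  [4] addr=0x29 blk=10 s=2: MISS | VC [14]
  [5] addr=0x3a blk=14 s=2: VC-HIT | VC [10]
  [6] addr=0x24 blk=9 s=1: L1-HIT | VC [10]
  [7] addr=0x25 blk=9 s=1: L1-HIT | VC [10]
  [8] addr=0x25 blk=9 s=1: L1-HIT | VC [10]
  [9] addr=0x77 blk=29 s=1: MISS | VC [10, 9]
  [10] addr=0x1a blk=6 s=2: MISS | VC [10, 9, 14]
  [11] addr=0x2a blk=10 s=2: VC-HIT | VC [6, 9, 14]
  [12] addr=0x1b blk=6 s=2: VC-HIT | VC [10, 9, 14]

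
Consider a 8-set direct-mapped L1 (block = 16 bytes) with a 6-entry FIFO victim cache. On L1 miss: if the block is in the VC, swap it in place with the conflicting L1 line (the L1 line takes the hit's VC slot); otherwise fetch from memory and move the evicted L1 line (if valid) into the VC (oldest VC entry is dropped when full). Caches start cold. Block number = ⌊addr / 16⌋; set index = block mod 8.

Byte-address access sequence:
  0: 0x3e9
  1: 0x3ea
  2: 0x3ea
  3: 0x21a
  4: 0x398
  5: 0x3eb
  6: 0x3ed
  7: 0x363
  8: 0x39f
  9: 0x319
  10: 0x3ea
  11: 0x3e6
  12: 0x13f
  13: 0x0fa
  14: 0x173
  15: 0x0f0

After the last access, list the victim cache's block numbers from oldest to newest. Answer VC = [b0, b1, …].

0: 0x3e9 (blk 62, set 6) → MISS  vc=[]
1: 0x3ea (blk 62, set 6) → L1-HIT  vc=[]
2: 0x3ea (blk 62, set 6) → L1-HIT  vc=[]
3: 0x21a (blk 33, set 1) → MISS  vc=[]
4: 0x398 (blk 57, set 1) → MISS  vc=[33]
5: 0x3eb (blk 62, set 6) → L1-HIT  vc=[33]
6: 0x3ed (blk 62, set 6) → L1-HIT  vc=[33]
7: 0x363 (blk 54, set 6) → MISS  vc=[33, 62]
8: 0x39f (blk 57, set 1) → L1-HIT  vc=[33, 62]
9: 0x319 (blk 49, set 1) → MISS  vc=[33, 62, 57]
10: 0x3ea (blk 62, set 6) → VC-HIT  vc=[33, 54, 57]
11: 0x3e6 (blk 62, set 6) → L1-HIT  vc=[33, 54, 57]
12: 0x13f (blk 19, set 3) → MISS  vc=[33, 54, 57]
13: 0xfa (blk 15, set 7) → MISS  vc=[33, 54, 57]
14: 0x173 (blk 23, set 7) → MISS  vc=[33, 54, 57, 15]
15: 0xf0 (blk 15, set 7) → VC-HIT  vc=[33, 54, 57, 23]

VC = [33, 54, 57, 23]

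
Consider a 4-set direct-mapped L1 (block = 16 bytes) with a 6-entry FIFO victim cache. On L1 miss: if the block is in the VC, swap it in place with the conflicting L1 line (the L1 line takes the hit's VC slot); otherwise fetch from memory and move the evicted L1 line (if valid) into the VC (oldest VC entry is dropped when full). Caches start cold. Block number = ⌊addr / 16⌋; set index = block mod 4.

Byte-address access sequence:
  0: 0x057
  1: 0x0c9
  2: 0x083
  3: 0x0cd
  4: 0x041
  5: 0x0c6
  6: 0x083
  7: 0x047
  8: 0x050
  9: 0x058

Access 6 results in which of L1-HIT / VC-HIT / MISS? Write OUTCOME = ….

OUTCOME = VC-HIT

0: 0x57 (blk 5, set 1) → MISS  vc=[]
1: 0xc9 (blk 12, set 0) → MISS  vc=[]
2: 0x83 (blk 8, set 0) → MISS  vc=[12]
3: 0xcd (blk 12, set 0) → VC-HIT  vc=[8]
4: 0x41 (blk 4, set 0) → MISS  vc=[8, 12]
5: 0xc6 (blk 12, set 0) → VC-HIT  vc=[8, 4]
6: 0x83 (blk 8, set 0) → VC-HIT  vc=[12, 4]
7: 0x47 (blk 4, set 0) → VC-HIT  vc=[12, 8]
8: 0x50 (blk 5, set 1) → L1-HIT  vc=[12, 8]
9: 0x58 (blk 5, set 1) → L1-HIT  vc=[12, 8]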